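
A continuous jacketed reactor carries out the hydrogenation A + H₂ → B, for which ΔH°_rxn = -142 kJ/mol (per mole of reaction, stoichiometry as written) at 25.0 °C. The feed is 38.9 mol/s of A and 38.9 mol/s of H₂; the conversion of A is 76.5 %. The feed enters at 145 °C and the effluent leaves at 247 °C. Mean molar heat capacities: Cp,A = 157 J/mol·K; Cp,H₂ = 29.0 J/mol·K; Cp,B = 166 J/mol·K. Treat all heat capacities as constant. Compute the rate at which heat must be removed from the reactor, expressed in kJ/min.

Q_out = 217000 kJ/min

Extent of reaction ξ = 0.765 × 38.9 = 29.758 mol/s
Reaction term: ξ·ΔH°_rxn = 29.758 × -142 = -4225.7 kJ/s
Sensible, feed 145→25 °C: -868.25 kJ/s
Outlet flows (mol/s): A 9.1415, H₂ 9.1415, B 29.758
Sensible, products 25→247 °C: 1474.1 kJ/s
Q = ΔH = -3619.8 kJ/s = -3619.8 kW
Heat removed = 217190 kJ/min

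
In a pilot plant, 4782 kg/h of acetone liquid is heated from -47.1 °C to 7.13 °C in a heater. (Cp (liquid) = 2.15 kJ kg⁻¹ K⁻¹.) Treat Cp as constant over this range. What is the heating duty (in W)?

Q = ṁ·Cp·ΔT = 4782 × 2.15 × (7.13 − -47.1) = 557550 kJ/h
Converting: 557550 / 3600 s = 154.88 kW
Heating duty = 154880 W

Q = 155000 W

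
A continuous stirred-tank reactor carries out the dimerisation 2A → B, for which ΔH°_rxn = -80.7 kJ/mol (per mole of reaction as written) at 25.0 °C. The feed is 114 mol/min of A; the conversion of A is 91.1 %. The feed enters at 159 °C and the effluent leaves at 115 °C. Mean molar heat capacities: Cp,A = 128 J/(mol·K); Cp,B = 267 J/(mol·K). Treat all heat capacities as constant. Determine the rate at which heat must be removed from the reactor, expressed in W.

Extent of reaction ξ = 0.911 × 114 / 2 = 51.927 mol/min
Reaction term: ξ·ΔH°_rxn = 51.927 × -80.7 = -4190.5 kJ/min
Sensible, feed 159→25 °C: -1955.3 kJ/min
Outlet flows (mol/min): A 10.146, B 51.927
Sensible, products 25→115 °C: 1364.7 kJ/min
Q = ΔH = -4781.1 kJ/min = -79.686 kW
Heat removed = 79686 W

Q_out = 79700 W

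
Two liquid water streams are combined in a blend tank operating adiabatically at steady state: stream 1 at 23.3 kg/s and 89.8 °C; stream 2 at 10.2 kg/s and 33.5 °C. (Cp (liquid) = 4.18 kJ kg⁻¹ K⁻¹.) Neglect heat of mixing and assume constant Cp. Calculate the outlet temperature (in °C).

Adiabatic, steady state ⇒ Σ ṁᵢCp,ᵢ(T_out − Tᵢ) = 0
Σ ṁᵢCp,ᵢTᵢ = 23.3×4.18×89.8 + 10.2×4.18×33.5 = 10174
Σ ṁᵢCp,ᵢ = 23.3×4.18 + 10.2×4.18 = 140.03
T_out = 10174 / 140.03 = 72.658 °C

T_out = 72.7 °C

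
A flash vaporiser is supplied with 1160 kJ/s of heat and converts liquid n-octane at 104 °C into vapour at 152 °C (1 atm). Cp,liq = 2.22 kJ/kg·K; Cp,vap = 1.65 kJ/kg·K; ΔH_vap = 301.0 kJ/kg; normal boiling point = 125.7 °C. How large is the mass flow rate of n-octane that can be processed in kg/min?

Δh = 2.22×(125.7−104) + 301.0 + 1.65×(152−125.7) = 392.57 kJ/kg
Q = 1160 kJ/s = 1160 kJ/s = 69600 kJ/min
ṁ = Q/Δh = 69600 / 392.57 = 177.29 kg/min

ṁ = 177 kg/min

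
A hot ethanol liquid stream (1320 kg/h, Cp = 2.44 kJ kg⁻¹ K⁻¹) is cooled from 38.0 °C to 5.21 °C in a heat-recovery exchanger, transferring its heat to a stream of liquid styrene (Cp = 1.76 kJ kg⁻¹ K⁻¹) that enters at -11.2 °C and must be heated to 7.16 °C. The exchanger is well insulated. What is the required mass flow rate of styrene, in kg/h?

ṁ_c = 3270 kg/h

Heat released by hot stream: Q = 1320 × 2.44 × (38.0 − 5.21) = 105610 kJ/h
Energy balance on cold side (adiabatic exchanger): Q = ṁ_c·Cp_c·(T_c,out − T_c,in)
ṁ_c = 105610 / [1.76 × (7.16 − -11.2)] = 3268.3 kg/h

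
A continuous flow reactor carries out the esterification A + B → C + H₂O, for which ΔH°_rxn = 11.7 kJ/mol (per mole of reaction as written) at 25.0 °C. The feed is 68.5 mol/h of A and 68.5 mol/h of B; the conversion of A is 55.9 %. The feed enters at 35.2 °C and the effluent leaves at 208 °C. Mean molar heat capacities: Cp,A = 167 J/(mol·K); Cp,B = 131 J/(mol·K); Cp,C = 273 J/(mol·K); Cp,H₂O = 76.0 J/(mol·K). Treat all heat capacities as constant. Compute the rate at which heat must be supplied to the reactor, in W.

Extent of reaction ξ = 0.559 × 68.5 = 38.292 mol/h
Reaction term: ξ·ΔH°_rxn = 38.292 × 11.7 = 448.01 kJ/h
Sensible, feed 35.2→25 °C: -208.21 kJ/h
Outlet flows (mol/h): A 30.208, B 30.208, C 38.292, H₂O 38.292
Sensible, products 25→208 °C: 4093 kJ/h
Q = ΔH = 4332.8 kJ/h = 1.2035 kW
Heat supplied = 1203.5 W

Q_in = 1200 W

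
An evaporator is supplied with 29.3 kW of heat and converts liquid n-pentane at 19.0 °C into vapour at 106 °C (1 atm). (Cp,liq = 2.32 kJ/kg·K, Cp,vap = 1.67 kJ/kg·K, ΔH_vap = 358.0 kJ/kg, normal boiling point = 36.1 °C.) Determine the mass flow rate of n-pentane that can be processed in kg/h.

ṁ = 205 kg/h

Δh = 2.32×(36.1−19.0) + 358.0 + 1.67×(106−36.1) = 514.4 kJ/kg
Q = 29.3 kW = 29.3 kJ/s = 105480 kJ/h
ṁ = Q/Δh = 105480 / 514.4 = 205.05 kg/h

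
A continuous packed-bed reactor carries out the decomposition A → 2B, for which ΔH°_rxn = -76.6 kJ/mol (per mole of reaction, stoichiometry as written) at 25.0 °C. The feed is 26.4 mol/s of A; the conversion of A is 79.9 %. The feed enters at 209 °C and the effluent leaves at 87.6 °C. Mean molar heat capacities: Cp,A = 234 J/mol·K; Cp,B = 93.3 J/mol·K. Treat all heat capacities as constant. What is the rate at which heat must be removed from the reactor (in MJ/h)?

Q_out = 8740 MJ/h

Extent of reaction ξ = 0.799 × 26.4 = 21.094 mol/s
Reaction term: ξ·ΔH°_rxn = 21.094 × -76.6 = -1615.8 kJ/s
Sensible, feed 209→25 °C: -1136.7 kJ/s
Outlet flows (mol/s): A 5.3064, B 42.187
Sensible, products 25→87.6 °C: 324.13 kJ/s
Q = ΔH = -2428.3 kJ/s = -2428.3 kW
Heat removed = 8742 MJ/h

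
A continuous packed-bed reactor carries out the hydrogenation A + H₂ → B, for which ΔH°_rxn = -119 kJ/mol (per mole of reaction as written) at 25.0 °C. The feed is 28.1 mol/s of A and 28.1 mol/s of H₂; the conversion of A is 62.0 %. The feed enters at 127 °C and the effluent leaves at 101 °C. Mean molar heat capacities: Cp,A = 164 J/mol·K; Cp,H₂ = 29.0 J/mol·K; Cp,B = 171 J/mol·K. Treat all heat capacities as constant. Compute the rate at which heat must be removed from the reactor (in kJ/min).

Q_out = 135000 kJ/min

Extent of reaction ξ = 0.620 × 28.1 = 17.422 mol/s
Reaction term: ξ·ΔH°_rxn = 17.422 × -119 = -2073.2 kJ/s
Sensible, feed 127→25 °C: -553.18 kJ/s
Outlet flows (mol/s): A 10.678, H₂ 10.678, B 17.422
Sensible, products 25→101 °C: 383.04 kJ/s
Q = ΔH = -2243.4 kJ/s = -2243.4 kW
Heat removed = 134600 kJ/min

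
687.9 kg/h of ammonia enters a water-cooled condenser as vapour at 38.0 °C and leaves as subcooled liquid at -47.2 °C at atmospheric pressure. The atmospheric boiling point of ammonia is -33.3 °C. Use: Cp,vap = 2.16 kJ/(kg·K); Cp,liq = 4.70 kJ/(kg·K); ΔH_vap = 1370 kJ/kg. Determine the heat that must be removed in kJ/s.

Q_c = 304 kJ/s

vapour 38.0→-33.3 °C: -154.01 kJ/kg
condensation at -33.3 °C: -1370 kJ/kg
liquid -33.3→-47.2 °C: -65.33 kJ/kg
Δh = -154.01 + -1370 + -65.33 = -1589.3 kJ/kg
Q = ṁ·Δh = 687.9 kg/h × -1589.3 kJ/kg = -1.0933e+06 kJ/h
|Q| = 303.7 kW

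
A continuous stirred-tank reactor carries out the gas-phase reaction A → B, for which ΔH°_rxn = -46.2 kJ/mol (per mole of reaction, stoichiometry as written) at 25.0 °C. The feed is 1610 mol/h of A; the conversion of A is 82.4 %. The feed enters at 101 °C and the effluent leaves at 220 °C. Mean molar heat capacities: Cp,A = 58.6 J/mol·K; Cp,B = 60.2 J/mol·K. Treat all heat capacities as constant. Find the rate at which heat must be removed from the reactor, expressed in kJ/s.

Extent of reaction ξ = 0.824 × 1610 = 1326.6 mol/h
Reaction term: ξ·ΔH°_rxn = 1326.6 × -46.2 = -61291 kJ/h
Sensible, feed 101→25 °C: -7170.3 kJ/h
Outlet flows (mol/h): A 283.36, B 1326.6
Sensible, products 25→220 °C: 18811 kJ/h
Q = ΔH = -49650 kJ/h = -13.792 kW
Heat removed = 13.792 kJ/s

Q_out = 13.8 kJ/s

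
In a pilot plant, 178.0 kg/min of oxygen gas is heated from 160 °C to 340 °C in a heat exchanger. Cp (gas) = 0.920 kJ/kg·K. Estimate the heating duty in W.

Q = 491000 W

Q = ṁ·Cp·ΔT = 178.0 × 0.920 × (340 − 160) = 29477 kJ/min
Converting: 29477 / 60 s = 491.28 kW
Heating duty = 491280 W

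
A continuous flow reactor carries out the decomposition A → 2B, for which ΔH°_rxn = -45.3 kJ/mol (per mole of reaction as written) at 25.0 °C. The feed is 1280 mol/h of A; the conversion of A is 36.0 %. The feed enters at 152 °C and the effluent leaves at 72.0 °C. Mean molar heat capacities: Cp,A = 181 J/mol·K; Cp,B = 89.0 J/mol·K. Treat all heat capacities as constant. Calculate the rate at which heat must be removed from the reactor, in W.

Extent of reaction ξ = 0.360 × 1280 = 460.8 mol/h
Reaction term: ξ·ΔH°_rxn = 460.8 × -45.3 = -20874 kJ/h
Sensible, feed 152→25 °C: -29423 kJ/h
Outlet flows (mol/h): A 819.2, B 921.6
Sensible, products 25→72.0 °C: 10824 kJ/h
Q = ΔH = -39474 kJ/h = -10.965 kW
Heat removed = 10965 W

Q_out = 11000 W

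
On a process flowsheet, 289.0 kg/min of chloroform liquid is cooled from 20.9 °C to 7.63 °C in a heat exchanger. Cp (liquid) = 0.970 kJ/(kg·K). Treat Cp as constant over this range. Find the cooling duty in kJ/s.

Q_c = 62.0 kJ/s

Q = ṁ·Cp·ΔT = 289.0 × 0.970 × (7.63 − 20.9) = -3720 kJ/min
Converting: 3720 / 60 s = 62 kW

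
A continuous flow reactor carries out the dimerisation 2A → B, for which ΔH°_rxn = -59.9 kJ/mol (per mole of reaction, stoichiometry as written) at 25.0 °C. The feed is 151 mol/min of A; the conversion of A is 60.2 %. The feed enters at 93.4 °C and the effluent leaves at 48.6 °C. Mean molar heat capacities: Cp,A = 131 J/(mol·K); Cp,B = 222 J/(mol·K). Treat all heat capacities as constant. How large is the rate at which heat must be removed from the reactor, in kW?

Extent of reaction ξ = 0.602 × 151 / 2 = 45.451 mol/min
Reaction term: ξ·ΔH°_rxn = 45.451 × -59.9 = -2722.5 kJ/min
Sensible, feed 93.4→25 °C: -1353 kJ/min
Outlet flows (mol/min): A 60.098, B 45.451
Sensible, products 25→48.6 °C: 423.93 kJ/min
Q = ΔH = -3651.6 kJ/min = -60.86 kW
Heat removed = 60.86 kW

Q_out = 60.9 kW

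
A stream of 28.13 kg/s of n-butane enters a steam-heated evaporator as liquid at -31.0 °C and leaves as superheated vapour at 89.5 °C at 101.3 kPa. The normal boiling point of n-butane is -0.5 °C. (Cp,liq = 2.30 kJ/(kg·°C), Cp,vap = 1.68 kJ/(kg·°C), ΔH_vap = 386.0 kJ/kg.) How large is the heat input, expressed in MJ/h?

Q = 61500 MJ/h

liquid -31.0→-0.5 °C: 70.15 kJ/kg
vaporisation at -0.5 °C: 386 kJ/kg
vapour -0.5→89.5 °C: 151.2 kJ/kg
Δh = 70.15 + 386 + 151.2 = 607.35 kJ/kg
Q = ṁ·Δh = 28.13 kg/s × 607.35 kJ/kg = 17085 kJ/s
|Q| = 17085 kW = 61505 MJ/h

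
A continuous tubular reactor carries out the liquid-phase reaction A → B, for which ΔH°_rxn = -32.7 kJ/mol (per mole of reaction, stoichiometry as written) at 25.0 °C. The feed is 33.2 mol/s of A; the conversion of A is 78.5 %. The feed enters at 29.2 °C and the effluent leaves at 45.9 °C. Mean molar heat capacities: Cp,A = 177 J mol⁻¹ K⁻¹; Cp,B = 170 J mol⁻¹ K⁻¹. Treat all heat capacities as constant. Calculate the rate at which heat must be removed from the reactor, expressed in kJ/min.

Q_out = 45500 kJ/min

Extent of reaction ξ = 0.785 × 33.2 = 26.062 mol/s
Reaction term: ξ·ΔH°_rxn = 26.062 × -32.7 = -852.23 kJ/s
Sensible, feed 29.2→25 °C: -24.681 kJ/s
Outlet flows (mol/s): A 7.138, B 26.062
Sensible, products 25→45.9 °C: 119 kJ/s
Q = ΔH = -757.9 kJ/s = -757.9 kW
Heat removed = 45474 kJ/min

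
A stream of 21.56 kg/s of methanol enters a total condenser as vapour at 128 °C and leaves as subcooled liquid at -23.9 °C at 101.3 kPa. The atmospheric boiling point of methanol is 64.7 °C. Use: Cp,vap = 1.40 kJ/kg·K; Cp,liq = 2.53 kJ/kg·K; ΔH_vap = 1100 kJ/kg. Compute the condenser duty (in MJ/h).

vapour 128→64.7 °C: -88.62 kJ/kg
condensation at 64.7 °C: -1100 kJ/kg
liquid 64.7→-23.9 °C: -224.16 kJ/kg
Δh = -88.62 + -1100 + -224.16 = -1412.8 kJ/kg
Q = ṁ·Δh = 21.56 kg/s × -1412.8 kJ/kg = -30459 kJ/s
|Q| = 30459 kW = 109650 MJ/h

Q_c = 110000 MJ/h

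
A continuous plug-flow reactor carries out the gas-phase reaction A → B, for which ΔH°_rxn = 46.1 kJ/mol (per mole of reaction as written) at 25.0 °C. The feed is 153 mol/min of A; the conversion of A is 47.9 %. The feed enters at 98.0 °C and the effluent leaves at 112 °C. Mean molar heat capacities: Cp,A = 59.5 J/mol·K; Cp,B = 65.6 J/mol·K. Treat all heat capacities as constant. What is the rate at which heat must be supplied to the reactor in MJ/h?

Extent of reaction ξ = 0.479 × 153 = 73.287 mol/min
Reaction term: ξ·ΔH°_rxn = 73.287 × 46.1 = 3378.5 kJ/min
Sensible, feed 98.0→25 °C: -664.56 kJ/min
Outlet flows (mol/min): A 79.713, B 73.287
Sensible, products 25→112 °C: 830.9 kJ/min
Q = ΔH = 3544.9 kJ/min = 59.081 kW
Heat supplied = 212.69 MJ/h

Q_in = 213 MJ/h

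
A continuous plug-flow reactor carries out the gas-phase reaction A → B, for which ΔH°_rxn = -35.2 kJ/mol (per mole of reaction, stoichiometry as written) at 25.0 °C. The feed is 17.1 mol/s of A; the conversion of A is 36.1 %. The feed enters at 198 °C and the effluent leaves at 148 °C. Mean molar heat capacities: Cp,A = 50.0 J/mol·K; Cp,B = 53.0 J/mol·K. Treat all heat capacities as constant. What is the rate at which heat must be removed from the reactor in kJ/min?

Q_out = 15500 kJ/min

Extent of reaction ξ = 0.361 × 17.1 = 6.1731 mol/s
Reaction term: ξ·ΔH°_rxn = 6.1731 × -35.2 = -217.29 kJ/s
Sensible, feed 198→25 °C: -147.92 kJ/s
Outlet flows (mol/s): A 10.927, B 6.1731
Sensible, products 25→148 °C: 107.44 kJ/s
Q = ΔH = -257.77 kJ/s = -257.77 kW
Heat removed = 15466 kJ/min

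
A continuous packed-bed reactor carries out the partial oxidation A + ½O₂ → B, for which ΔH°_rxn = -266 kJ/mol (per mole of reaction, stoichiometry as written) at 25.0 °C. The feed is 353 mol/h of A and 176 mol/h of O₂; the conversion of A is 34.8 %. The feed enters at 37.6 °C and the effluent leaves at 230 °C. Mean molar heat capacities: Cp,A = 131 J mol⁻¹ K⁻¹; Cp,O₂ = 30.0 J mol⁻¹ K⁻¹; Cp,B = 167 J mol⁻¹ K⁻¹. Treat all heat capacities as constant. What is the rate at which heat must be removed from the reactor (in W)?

Q_out = 6180 W

Extent of reaction ξ = 0.348 × 353 = 122.84 mol/h
Reaction term: ξ·ΔH°_rxn = 122.84 × -266 = -32677 kJ/h
Sensible, feed 37.6→25 °C: -649.19 kJ/h
Outlet flows (mol/h): A 230.16, O₂ 114.58, B 122.84
Sensible, products 25→230 °C: 11091 kJ/h
Q = ΔH = -22235 kJ/h = -6.1763 kW
Heat removed = 6176.3 W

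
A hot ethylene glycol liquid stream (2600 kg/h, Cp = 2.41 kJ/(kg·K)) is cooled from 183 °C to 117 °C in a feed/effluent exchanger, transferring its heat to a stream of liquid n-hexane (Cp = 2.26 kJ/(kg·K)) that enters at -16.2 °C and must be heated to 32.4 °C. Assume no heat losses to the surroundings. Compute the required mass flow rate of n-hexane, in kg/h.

Heat released by hot stream: Q = 2600 × 2.41 × (183 − 117) = 413560 kJ/h
Energy balance on cold side (adiabatic exchanger): Q = ṁ_c·Cp_c·(T_c,out − T_c,in)
ṁ_c = 413560 / [2.26 × (32.4 − -16.2)] = 3765.2 kg/h

ṁ_c = 3770 kg/h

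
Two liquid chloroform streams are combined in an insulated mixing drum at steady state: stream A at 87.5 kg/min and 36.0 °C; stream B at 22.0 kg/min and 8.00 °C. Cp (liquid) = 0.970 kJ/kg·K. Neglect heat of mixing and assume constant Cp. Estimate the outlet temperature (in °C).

T_out = 30.4 °C

Adiabatic, steady state ⇒ Σ ṁᵢCp,ᵢ(T_out − Tᵢ) = 0
Σ ṁᵢCp,ᵢTᵢ = 87.5×0.970×36.0 + 22.0×0.970×8.00 = 3226.2
Σ ṁᵢCp,ᵢ = 87.5×0.970 + 22.0×0.970 = 106.22
T_out = 3226.2 / 106.22 = 30.374 °C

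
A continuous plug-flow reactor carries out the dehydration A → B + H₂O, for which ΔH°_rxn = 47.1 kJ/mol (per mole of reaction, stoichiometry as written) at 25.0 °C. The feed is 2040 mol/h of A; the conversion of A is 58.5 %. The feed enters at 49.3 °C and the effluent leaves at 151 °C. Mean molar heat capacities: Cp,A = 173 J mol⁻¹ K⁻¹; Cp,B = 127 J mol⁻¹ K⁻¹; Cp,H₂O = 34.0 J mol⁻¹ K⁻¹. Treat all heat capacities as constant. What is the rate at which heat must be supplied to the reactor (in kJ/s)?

Q_in = 25.1 kJ/s

Extent of reaction ξ = 0.585 × 2040 = 1193.4 mol/h
Reaction term: ξ·ΔH°_rxn = 1193.4 × 47.1 = 56209 kJ/h
Sensible, feed 49.3→25 °C: -8576 kJ/h
Outlet flows (mol/h): A 846.6, B 1193.4, H₂O 1193.4
Sensible, products 25→151 °C: 42663 kJ/h
Q = ΔH = 90297 kJ/h = 25.082 kW
Heat supplied = 25.082 kJ/s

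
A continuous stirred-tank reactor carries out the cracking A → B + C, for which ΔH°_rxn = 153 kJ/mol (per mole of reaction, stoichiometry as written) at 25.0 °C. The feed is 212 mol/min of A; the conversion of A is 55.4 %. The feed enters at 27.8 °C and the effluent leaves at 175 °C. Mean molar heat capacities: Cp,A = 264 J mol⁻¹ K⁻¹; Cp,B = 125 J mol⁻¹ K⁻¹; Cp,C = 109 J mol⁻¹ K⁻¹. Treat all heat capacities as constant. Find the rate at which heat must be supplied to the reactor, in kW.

Extent of reaction ξ = 0.554 × 212 = 117.45 mol/min
Reaction term: ξ·ΔH°_rxn = 117.45 × 153 = 17970 kJ/min
Sensible, feed 27.8→25 °C: -156.71 kJ/min
Outlet flows (mol/min): A 94.552, B 117.45, C 117.45
Sensible, products 25→175 °C: 7866.7 kJ/min
Q = ΔH = 25680 kJ/min = 427.99 kW
Heat supplied = 427.99 kW

Q_in = 428 kW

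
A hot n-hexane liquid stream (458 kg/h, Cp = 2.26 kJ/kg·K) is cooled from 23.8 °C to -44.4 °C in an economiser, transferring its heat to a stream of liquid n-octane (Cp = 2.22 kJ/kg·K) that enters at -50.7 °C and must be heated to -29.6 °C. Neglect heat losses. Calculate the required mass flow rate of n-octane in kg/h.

Heat released by hot stream: Q = 458 × 2.26 × (23.8 − -44.4) = 70592 kJ/h
Energy balance on cold side (adiabatic exchanger): Q = ṁ_c·Cp_c·(T_c,out − T_c,in)
ṁ_c = 70592 / [2.22 × (-29.6 − -50.7)] = 1507 kg/h

ṁ_c = 1510 kg/h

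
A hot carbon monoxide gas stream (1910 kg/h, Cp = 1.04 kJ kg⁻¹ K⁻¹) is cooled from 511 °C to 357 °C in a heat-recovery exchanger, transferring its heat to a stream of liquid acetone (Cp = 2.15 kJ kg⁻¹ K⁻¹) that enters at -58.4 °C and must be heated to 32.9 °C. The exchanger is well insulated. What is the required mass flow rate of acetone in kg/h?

ṁ_c = 1560 kg/h

Heat released by hot stream: Q = 1910 × 1.04 × (511 − 357) = 305910 kJ/h
Energy balance on cold side (adiabatic exchanger): Q = ṁ_c·Cp_c·(T_c,out − T_c,in)
ṁ_c = 305910 / [2.15 × (32.9 − -58.4)] = 1558.4 kg/h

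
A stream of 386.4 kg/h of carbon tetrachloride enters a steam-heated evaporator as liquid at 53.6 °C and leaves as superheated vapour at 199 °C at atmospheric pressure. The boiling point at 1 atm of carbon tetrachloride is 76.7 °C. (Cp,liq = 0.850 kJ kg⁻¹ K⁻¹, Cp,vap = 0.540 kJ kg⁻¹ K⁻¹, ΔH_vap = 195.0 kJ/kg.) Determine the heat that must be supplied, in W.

liquid 53.6→76.7 °C: 19.635 kJ/kg
vaporisation at 76.7 °C: 195 kJ/kg
vapour 76.7→199 °C: 66.042 kJ/kg
Δh = 19.635 + 195 + 66.042 = 280.68 kJ/kg
Q = ṁ·Δh = 386.4 kg/h × 280.68 kJ/kg = 108450 kJ/h
|Q| = 30.126 kW = 30126 W

Q = 30100 W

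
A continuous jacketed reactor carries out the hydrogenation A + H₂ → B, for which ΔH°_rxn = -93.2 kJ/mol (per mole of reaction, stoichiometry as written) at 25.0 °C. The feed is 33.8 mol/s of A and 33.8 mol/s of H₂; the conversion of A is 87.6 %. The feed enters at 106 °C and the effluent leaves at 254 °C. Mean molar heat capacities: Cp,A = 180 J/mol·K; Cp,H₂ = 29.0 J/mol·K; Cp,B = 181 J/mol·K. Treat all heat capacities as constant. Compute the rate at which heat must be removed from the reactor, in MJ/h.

Extent of reaction ξ = 0.876 × 33.8 = 29.609 mol/s
Reaction term: ξ·ΔH°_rxn = 29.609 × -93.2 = -2759.5 kJ/s
Sensible, feed 106→25 °C: -572.2 kJ/s
Outlet flows (mol/s): A 4.1912, H₂ 4.1912, B 29.609
Sensible, products 25→254 °C: 1427.9 kJ/s
Q = ΔH = -1903.9 kJ/s = -1903.9 kW
Heat removed = 6854 MJ/h

Q_out = 6850 MJ/h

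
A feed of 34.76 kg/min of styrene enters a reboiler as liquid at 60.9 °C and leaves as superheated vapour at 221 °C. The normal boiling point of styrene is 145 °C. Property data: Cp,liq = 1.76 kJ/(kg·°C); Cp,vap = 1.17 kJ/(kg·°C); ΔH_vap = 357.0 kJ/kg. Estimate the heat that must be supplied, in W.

Q = 344000 W

liquid 60.9→145 °C: 148.02 kJ/kg
vaporisation at 145 °C: 357 kJ/kg
vapour 145→221 °C: 88.92 kJ/kg
Δh = 148.02 + 357 + 88.92 = 593.94 kJ/kg
Q = ṁ·Δh = 34.76 kg/min × 593.94 kJ/kg = 20645 kJ/min
|Q| = 344.09 kW = 344090 W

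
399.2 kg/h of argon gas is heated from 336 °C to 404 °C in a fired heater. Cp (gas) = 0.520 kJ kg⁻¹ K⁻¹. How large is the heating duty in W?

Q = ṁ·Cp·ΔT = 399.2 × 0.520 × (404 − 336) = 14116 kJ/h
Converting: 14116 / 3600 s = 3.921 kW
Heating duty = 3921 W

Q = 3920 W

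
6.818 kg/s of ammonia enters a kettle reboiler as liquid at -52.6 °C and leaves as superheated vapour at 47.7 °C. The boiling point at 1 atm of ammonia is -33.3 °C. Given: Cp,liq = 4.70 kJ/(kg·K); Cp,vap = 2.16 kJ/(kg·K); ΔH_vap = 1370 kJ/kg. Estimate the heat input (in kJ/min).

Q = 669000 kJ/min

liquid -52.6→-33.3 °C: 90.71 kJ/kg
vaporisation at -33.3 °C: 1370 kJ/kg
vapour -33.3→47.7 °C: 174.96 kJ/kg
Δh = 90.71 + 1370 + 174.96 = 1635.7 kJ/kg
Q = ṁ·Δh = 6.818 kg/s × 1635.7 kJ/kg = 11152 kJ/s
|Q| = 11152 kW = 669120 kJ/min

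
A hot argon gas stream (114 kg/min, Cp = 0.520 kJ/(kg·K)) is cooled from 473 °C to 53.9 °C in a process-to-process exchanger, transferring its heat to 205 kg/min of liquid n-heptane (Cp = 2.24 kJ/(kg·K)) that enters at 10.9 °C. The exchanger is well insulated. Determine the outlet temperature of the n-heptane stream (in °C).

T_c,out = 65.0 °C

Heat released by hot stream: Q = 114 × 0.520 × (473 − 53.9) = 24844 kJ/min
Energy balance on cold side (adiabatic exchanger): Q = ṁ_c·Cp_c·(T_c,out − T_c,in)
T_c,out = 10.9 + 24844/(205 × 2.24) = 65.003 °C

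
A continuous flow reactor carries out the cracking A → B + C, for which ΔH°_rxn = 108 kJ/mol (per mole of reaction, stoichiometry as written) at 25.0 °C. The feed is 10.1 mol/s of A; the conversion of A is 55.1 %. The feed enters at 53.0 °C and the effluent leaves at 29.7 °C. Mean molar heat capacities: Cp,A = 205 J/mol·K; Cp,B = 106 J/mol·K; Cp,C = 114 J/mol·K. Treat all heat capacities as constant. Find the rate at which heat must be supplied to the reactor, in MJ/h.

Q_in = 1990 MJ/h

Extent of reaction ξ = 0.551 × 10.1 = 5.5651 mol/s
Reaction term: ξ·ΔH°_rxn = 5.5651 × 108 = 601.03 kJ/s
Sensible, feed 53.0→25 °C: -57.974 kJ/s
Outlet flows (mol/s): A 4.5349, B 5.5651, C 5.5651
Sensible, products 25→29.7 °C: 10.124 kJ/s
Q = ΔH = 553.18 kJ/s = 553.18 kW
Heat supplied = 1991.4 MJ/h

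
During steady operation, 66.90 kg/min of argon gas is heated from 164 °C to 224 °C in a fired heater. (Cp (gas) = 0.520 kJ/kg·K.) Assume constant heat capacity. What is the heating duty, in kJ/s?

Q = ṁ·Cp·ΔT = 66.90 × 0.520 × (224 − 164) = 2087.3 kJ/min
Converting: 2087.3 / 60 s = 34.788 kW

Q = 34.8 kJ/s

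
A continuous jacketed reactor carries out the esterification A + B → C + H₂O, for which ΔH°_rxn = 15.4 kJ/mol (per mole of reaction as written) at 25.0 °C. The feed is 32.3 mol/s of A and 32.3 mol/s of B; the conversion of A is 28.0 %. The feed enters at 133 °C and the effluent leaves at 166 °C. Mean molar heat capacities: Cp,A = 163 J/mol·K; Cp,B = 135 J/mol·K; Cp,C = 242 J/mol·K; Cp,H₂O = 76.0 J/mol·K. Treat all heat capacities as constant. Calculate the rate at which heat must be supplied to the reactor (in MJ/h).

Q_in = 1740 MJ/h

Extent of reaction ξ = 0.280 × 32.3 = 9.044 mol/s
Reaction term: ξ·ΔH°_rxn = 9.044 × 15.4 = 139.28 kJ/s
Sensible, feed 133→25 °C: -1039.5 kJ/s
Outlet flows (mol/s): A 23.256, B 23.256, C 9.044, H₂O 9.044
Sensible, products 25→166 °C: 1382.7 kJ/s
Q = ΔH = 482.42 kJ/s = 482.42 kW
Heat supplied = 1736.7 MJ/h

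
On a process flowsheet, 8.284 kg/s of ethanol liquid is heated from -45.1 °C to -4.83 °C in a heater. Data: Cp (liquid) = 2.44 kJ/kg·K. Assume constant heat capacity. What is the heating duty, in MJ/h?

Q = ṁ·Cp·ΔT = 8.284 × 2.44 × (-4.83 − -45.1) = 813.98 kJ/s
Heating duty = 2930.3 MJ/h

Q = 2930 MJ/h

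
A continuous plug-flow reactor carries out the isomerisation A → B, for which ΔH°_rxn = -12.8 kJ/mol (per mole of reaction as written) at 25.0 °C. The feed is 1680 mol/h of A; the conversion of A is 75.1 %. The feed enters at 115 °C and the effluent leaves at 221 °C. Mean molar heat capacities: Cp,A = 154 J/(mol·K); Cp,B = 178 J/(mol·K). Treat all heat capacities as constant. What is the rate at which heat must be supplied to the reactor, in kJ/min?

Extent of reaction ξ = 0.751 × 1680 = 1261.7 mol/h
Reaction term: ξ·ΔH°_rxn = 1261.7 × -12.8 = -16150 kJ/h
Sensible, feed 115→25 °C: -23285 kJ/h
Outlet flows (mol/h): A 418.32, B 1261.7
Sensible, products 25→221 °C: 56644 kJ/h
Q = ΔH = 17210 kJ/h = 4.7805 kW
Heat supplied = 286.83 kJ/min

Q_in = 287 kJ/min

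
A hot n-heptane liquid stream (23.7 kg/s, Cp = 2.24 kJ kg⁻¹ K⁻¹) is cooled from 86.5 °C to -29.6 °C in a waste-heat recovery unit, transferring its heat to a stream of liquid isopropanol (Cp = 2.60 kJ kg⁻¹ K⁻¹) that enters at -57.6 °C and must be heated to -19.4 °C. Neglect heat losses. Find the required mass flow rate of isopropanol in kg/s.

ṁ_c = 62.1 kg/s

Heat released by hot stream: Q = 23.7 × 2.24 × (86.5 − -29.6) = 6163.5 kJ/s
Energy balance on cold side (adiabatic exchanger): Q = ṁ_c·Cp_c·(T_c,out − T_c,in)
ṁ_c = 6163.5 / [2.60 × (-19.4 − -57.6)] = 62.057 kg/s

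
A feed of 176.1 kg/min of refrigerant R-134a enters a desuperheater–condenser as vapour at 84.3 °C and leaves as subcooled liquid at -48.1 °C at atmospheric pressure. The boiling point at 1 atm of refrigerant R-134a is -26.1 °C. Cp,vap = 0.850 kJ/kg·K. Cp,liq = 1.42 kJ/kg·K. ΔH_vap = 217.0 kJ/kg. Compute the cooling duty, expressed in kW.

vapour 84.3→-26.1 °C: -93.84 kJ/kg
condensation at -26.1 °C: -217 kJ/kg
liquid -26.1→-48.1 °C: -31.24 kJ/kg
Δh = -93.84 + -217 + -31.24 = -342.08 kJ/kg
Q = ṁ·Δh = 176.1 kg/min × -342.08 kJ/kg = -60240 kJ/min
|Q| = 1004 kW

Q_c = 1000 kW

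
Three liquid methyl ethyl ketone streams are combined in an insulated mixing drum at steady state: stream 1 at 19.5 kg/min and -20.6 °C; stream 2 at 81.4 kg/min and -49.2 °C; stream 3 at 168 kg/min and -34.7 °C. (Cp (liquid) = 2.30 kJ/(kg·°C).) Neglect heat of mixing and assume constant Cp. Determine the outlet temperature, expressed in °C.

Energy balance with Q = 0: Σ ṁᵢCp,ᵢ(T_out − Tᵢ) = 0
Σ ṁᵢCp,ᵢTᵢ = 19.5×2.30×-20.6 + 81.4×2.30×-49.2 + 168×2.30×-34.7 = -23543
Σ ṁᵢCp,ᵢ = 19.5×2.30 + 81.4×2.30 + 168×2.30 = 618.47
T_out = -23543 / 618.47 = -38.067 °C

T_out = -38.1 °C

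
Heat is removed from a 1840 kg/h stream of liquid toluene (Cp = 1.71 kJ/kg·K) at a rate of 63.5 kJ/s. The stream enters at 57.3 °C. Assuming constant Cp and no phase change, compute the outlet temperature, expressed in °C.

T_out = -15.4 °C

Q = 63.5 kJ/s = 228600 kJ/h
ΔT = Q/(ṁ·Cp) = 228600/(1840×1.71) = 72.654 K
T_out = 57.3 − 72.654 = -15.354 °C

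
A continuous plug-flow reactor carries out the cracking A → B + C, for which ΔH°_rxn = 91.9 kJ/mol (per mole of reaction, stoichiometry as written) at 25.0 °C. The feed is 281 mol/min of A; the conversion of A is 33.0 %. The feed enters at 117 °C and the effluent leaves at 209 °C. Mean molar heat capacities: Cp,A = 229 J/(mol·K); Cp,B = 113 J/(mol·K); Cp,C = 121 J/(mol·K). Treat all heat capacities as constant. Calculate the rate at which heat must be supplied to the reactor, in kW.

Extent of reaction ξ = 0.330 × 281 = 92.73 mol/min
Reaction term: ξ·ΔH°_rxn = 92.73 × 91.9 = 8521.9 kJ/min
Sensible, feed 117→25 °C: -5920.1 kJ/min
Outlet flows (mol/min): A 188.27, B 92.73, C 92.73
Sensible, products 25→209 °C: 11926 kJ/min
Q = ΔH = 14527 kJ/min = 242.12 kW
Heat supplied = 242.12 kW

Q_in = 242 kW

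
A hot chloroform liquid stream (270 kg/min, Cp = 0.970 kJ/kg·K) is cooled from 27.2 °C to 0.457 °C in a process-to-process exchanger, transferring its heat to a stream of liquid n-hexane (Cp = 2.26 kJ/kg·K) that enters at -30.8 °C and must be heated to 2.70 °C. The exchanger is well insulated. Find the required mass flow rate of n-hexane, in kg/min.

ṁ_c = 92.5 kg/min

Heat released by hot stream: Q = 270 × 0.970 × (27.2 − 0.457) = 7004 kJ/min
Energy balance on cold side (adiabatic exchanger): Q = ṁ_c·Cp_c·(T_c,out − T_c,in)
ṁ_c = 7004 / [2.26 × (2.70 − -30.8)] = 92.511 kg/min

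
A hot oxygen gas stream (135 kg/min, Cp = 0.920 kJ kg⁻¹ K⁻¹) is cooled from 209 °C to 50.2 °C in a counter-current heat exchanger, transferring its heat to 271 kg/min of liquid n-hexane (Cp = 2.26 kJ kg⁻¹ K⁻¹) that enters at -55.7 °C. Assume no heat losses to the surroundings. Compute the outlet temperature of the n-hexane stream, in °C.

Heat released by hot stream: Q = 135 × 0.920 × (209 − 50.2) = 19723 kJ/min
Energy balance on cold side (adiabatic exchanger): Q = ṁ_c·Cp_c·(T_c,out − T_c,in)
T_c,out = -55.7 + 19723/(271 × 2.26) = -23.497 °C

T_c,out = -23.5 °C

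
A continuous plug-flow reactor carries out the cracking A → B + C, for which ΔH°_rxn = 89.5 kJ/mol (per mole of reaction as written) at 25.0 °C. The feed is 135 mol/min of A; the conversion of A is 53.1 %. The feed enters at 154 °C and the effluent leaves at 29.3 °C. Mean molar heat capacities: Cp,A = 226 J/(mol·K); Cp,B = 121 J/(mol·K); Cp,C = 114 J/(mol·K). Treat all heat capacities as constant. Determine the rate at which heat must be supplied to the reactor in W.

Extent of reaction ξ = 0.531 × 135 = 71.685 mol/min
Reaction term: ξ·ΔH°_rxn = 71.685 × 89.5 = 6415.8 kJ/min
Sensible, feed 154→25 °C: -3935.8 kJ/min
Outlet flows (mol/min): A 63.315, B 71.685, C 71.685
Sensible, products 25→29.3 °C: 133.97 kJ/min
Q = ΔH = 2614 kJ/min = 43.566 kW
Heat supplied = 43566 W

Q_in = 43600 W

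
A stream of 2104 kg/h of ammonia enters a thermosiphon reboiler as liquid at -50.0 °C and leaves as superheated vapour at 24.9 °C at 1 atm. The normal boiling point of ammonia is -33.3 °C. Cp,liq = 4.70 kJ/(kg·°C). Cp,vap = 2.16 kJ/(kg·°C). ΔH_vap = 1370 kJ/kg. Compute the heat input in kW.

Q = 920 kW

liquid -50.0→-33.3 °C: 78.49 kJ/kg
vaporisation at -33.3 °C: 1370 kJ/kg
vapour -33.3→24.9 °C: 125.71 kJ/kg
Δh = 78.49 + 1370 + 125.71 = 1574.2 kJ/kg
Q = ṁ·Δh = 2104 kg/h × 1574.2 kJ/kg = 3.3121e+06 kJ/h
|Q| = 920.03 kW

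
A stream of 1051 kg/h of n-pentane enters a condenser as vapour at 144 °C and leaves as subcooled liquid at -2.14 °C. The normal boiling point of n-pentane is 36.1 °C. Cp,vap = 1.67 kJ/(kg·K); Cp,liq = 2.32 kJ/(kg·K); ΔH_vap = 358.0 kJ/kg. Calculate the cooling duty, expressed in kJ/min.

Q_c = 11000 kJ/min

vapour 144→36.1 °C: -180.19 kJ/kg
condensation at 36.1 °C: -358 kJ/kg
liquid 36.1→-2.14 °C: -88.717 kJ/kg
Δh = -180.19 + -358 + -88.717 = -626.91 kJ/kg
Q = ṁ·Δh = 1051 kg/h × -626.91 kJ/kg = -658880 kJ/h
|Q| = 183.02 kW = 10981 kJ/min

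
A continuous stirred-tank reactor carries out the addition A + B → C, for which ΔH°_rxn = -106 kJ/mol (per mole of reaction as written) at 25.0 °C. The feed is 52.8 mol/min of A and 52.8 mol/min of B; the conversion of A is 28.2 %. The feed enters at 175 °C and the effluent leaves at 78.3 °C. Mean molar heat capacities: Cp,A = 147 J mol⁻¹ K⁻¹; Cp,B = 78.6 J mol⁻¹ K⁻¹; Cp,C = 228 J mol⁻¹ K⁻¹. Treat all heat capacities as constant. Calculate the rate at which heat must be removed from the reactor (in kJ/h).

Q_out = 164000 kJ/h

Extent of reaction ξ = 0.282 × 52.8 = 14.89 mol/min
Reaction term: ξ·ΔH°_rxn = 14.89 × -106 = -1578.3 kJ/min
Sensible, feed 175→25 °C: -1786.8 kJ/min
Outlet flows (mol/min): A 37.91, B 37.91, C 14.89
Sensible, products 25→78.3 °C: 636.8 kJ/min
Q = ΔH = -2728.3 kJ/min = -45.471 kW
Heat removed = 163700 kJ/h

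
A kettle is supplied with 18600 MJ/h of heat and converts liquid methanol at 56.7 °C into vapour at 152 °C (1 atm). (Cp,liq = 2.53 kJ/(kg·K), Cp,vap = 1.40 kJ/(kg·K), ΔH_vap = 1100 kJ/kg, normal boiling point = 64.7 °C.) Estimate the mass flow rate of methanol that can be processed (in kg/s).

Δh = 2.53×(64.7−56.7) + 1100 + 1.40×(152−64.7) = 1242.5 kJ/kg
Q = 18600 MJ/h = 5166.7 kJ/s = 5166.7 kJ/s
ṁ = Q/Δh = 5166.7 / 1242.5 = 4.1584 kg/s

ṁ = 4.16 kg/s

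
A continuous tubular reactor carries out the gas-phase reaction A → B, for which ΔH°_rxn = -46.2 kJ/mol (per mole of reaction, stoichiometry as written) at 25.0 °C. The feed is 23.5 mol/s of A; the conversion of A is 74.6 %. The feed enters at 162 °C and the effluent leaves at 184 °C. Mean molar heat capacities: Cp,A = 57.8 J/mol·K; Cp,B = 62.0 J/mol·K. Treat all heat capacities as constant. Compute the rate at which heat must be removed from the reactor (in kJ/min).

Q_out = 46100 kJ/min

Extent of reaction ξ = 0.746 × 23.5 = 17.531 mol/s
Reaction term: ξ·ΔH°_rxn = 17.531 × -46.2 = -809.93 kJ/s
Sensible, feed 162→25 °C: -186.09 kJ/s
Outlet flows (mol/s): A 5.969, B 17.531
Sensible, products 25→184 °C: 227.68 kJ/s
Q = ΔH = -768.34 kJ/s = -768.34 kW
Heat removed = 46101 kJ/min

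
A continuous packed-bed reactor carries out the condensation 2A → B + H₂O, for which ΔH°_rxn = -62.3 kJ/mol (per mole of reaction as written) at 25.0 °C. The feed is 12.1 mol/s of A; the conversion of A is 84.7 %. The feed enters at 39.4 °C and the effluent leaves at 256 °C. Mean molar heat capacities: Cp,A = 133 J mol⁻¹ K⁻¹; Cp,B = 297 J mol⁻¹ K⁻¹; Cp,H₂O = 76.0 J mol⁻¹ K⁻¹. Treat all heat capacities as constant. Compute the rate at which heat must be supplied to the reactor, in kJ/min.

Extent of reaction ξ = 0.847 × 12.1 / 2 = 5.1243 mol/s
Reaction term: ξ·ΔH°_rxn = 5.1243 × -62.3 = -319.25 kJ/s
Sensible, feed 39.4→25 °C: -23.174 kJ/s
Outlet flows (mol/s): A 1.8513, B 5.1243, H₂O 5.1243
Sensible, products 25→256 °C: 498.41 kJ/s
Q = ΔH = 155.99 kJ/s = 155.99 kW
Heat supplied = 9359.2 kJ/min

Q_in = 9360 kJ/min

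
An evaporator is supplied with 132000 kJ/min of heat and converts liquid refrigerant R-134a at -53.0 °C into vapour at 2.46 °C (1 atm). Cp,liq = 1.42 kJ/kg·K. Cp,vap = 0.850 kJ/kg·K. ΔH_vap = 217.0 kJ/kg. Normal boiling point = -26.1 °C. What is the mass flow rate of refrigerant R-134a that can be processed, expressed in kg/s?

ṁ = 7.87 kg/s

Δh = 1.42×(-26.1−-53.0) + 217.0 + 0.850×(2.46−-26.1) = 279.47 kJ/kg
Q = 132000 kJ/min = 2200 kJ/s = 2200 kJ/s
ṁ = Q/Δh = 2200 / 279.47 = 7.8719 kg/s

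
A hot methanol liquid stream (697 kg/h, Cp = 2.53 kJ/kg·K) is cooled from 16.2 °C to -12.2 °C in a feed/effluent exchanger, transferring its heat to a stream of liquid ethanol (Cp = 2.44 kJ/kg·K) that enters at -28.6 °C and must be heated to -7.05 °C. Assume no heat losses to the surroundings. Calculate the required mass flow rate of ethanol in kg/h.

ṁ_c = 952 kg/h

Heat released by hot stream: Q = 697 × 2.53 × (16.2 − -12.2) = 50081 kJ/h
Energy balance on cold side (adiabatic exchanger): Q = ṁ_c·Cp_c·(T_c,out − T_c,in)
ṁ_c = 50081 / [2.44 × (-7.05 − -28.6)] = 952.43 kg/h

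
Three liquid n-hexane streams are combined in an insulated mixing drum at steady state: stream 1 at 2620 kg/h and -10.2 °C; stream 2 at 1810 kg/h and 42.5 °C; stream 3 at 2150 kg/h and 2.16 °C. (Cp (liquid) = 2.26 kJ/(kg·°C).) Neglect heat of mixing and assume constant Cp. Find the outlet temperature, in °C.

T_out = 8.34 °C

Energy balance with Q = 0: Σ ṁᵢCp,ᵢ(T_out − Tᵢ) = 0
T_out = Σ ṁᵢCp,ᵢTᵢ / Σ ṁᵢCp,ᵢ
      = 123950 / 14871 = 8.3351 °C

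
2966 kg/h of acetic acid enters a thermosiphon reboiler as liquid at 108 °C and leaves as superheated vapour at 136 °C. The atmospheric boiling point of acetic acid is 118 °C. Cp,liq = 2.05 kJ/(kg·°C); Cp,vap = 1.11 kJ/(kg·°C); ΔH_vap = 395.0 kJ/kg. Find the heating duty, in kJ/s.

liquid 108→118 °C: 20.5 kJ/kg
vaporisation at 118 °C: 395 kJ/kg
vapour 118→136 °C: 19.98 kJ/kg
Δh = 20.5 + 395 + 19.98 = 435.48 kJ/kg
Q = ṁ·Δh = 2966 kg/h × 435.48 kJ/kg = 1.2916e+06 kJ/h
|Q| = 358.79 kW

Q = 359 kJ/s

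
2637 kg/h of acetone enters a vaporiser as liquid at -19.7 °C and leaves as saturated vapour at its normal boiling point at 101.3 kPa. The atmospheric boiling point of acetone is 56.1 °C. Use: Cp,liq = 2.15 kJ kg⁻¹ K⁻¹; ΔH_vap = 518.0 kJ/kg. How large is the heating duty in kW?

liquid -19.7→56.1 °C: 162.97 kJ/kg
vaporisation at 56.1 °C: 518 kJ/kg
Δh = 162.97 + 518 = 680.97 kJ/kg
Q = ṁ·Δh = 2637 kg/h × 680.97 kJ/kg = 1.7957e+06 kJ/h
|Q| = 498.81 kW

Q = 499 kW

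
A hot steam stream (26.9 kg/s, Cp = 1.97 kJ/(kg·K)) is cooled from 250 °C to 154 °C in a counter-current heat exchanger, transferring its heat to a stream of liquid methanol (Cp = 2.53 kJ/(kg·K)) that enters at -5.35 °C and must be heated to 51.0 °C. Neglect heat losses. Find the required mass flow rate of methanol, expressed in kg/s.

Heat released by hot stream: Q = 26.9 × 1.97 × (250 − 154) = 5087.3 kJ/s
Energy balance on cold side (adiabatic exchanger): Q = ṁ_c·Cp_c·(T_c,out − T_c,in)
ṁ_c = 5087.3 / [2.53 × (51.0 − -5.35)] = 35.684 kg/s

ṁ_c = 35.7 kg/s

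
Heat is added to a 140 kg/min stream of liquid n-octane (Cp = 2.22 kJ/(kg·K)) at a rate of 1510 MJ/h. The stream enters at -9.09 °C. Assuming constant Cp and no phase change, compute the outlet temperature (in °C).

Q = 1510 MJ/h = 25167 kJ/min
ΔT = Q/(ṁ·Cp) = 25167/(140×2.22) = 80.974 K
T_out = -9.09 + 80.974 = 71.884 °C

T_out = 71.9 °C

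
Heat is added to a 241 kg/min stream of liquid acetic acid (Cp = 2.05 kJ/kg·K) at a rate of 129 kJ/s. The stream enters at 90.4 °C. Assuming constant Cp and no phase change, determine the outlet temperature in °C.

T_out = 106 °C

Q = 129 kJ/s = 7740 kJ/min
ΔT = Q/(ṁ·Cp) = 7740/(241×2.05) = 15.666 K
T_out = 90.4 + 15.666 = 106.07 °C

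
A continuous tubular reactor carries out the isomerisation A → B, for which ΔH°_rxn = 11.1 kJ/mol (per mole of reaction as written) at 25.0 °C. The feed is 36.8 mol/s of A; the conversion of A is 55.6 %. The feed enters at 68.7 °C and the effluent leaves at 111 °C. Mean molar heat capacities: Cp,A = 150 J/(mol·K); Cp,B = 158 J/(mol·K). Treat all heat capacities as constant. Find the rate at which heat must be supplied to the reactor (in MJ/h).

Extent of reaction ξ = 0.556 × 36.8 = 20.461 mol/s
Reaction term: ξ·ΔH°_rxn = 20.461 × 11.1 = 227.11 kJ/s
Sensible, feed 68.7→25 °C: -241.22 kJ/s
Outlet flows (mol/s): A 16.339, B 20.461
Sensible, products 25→111 °C: 488.8 kJ/s
Q = ΔH = 474.69 kJ/s = 474.69 kW
Heat supplied = 1708.9 MJ/h

Q_in = 1710 MJ/h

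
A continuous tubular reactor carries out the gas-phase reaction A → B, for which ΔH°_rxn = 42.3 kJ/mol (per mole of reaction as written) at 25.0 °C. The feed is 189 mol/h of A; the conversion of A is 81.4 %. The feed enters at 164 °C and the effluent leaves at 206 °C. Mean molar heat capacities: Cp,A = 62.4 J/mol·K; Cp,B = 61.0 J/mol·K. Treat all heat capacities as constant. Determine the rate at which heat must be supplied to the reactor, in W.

Q_in = 1930 W

Extent of reaction ξ = 0.814 × 189 = 153.85 mol/h
Reaction term: ξ·ΔH°_rxn = 153.85 × 42.3 = 6507.7 kJ/h
Sensible, feed 164→25 °C: -1639.3 kJ/h
Outlet flows (mol/h): A 35.154, B 153.85
Sensible, products 25→206 °C: 2095.7 kJ/h
Q = ΔH = 6964 kJ/h = 1.9345 kW
Heat supplied = 1934.5 W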